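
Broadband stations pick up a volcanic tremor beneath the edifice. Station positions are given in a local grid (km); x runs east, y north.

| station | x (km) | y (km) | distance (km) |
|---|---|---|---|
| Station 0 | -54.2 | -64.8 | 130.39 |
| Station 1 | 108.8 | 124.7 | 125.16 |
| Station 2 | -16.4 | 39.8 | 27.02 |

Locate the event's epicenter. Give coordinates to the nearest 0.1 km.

8.9 km east, 49.3 km north

Circle about each station: (x + 54.2)² + (y + 64.8)² = 130.39²; (x − 108.8)² + (y − 124.7)² = 125.16²; (x + 16.4)² + (y − 39.8)² = 27.02².
Subtracting pairs of circle equations eliminates x²+y² and gives linear equations (the radical axes):
326.0 x + 379.0 y = 21587.38
75.6 x + 209.2 y = 10987.79
Solving the 2×2 system: x ≈ 8.9, y ≈ 49.3 km.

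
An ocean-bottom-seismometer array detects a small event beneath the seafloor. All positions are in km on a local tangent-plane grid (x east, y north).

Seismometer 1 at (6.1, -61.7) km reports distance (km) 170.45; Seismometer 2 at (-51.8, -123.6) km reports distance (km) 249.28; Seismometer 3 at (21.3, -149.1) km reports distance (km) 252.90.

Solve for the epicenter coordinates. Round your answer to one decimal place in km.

Circle about each station: (x − 6.1)² + (y + 61.7)² = 170.45²; (x + 51.8)² + (y + 123.6)² = 249.28²; (x − 21.3)² + (y + 149.1)² = 252.90².
Subtracting the Seismometer 1 equation from the Seismometer 2 and Seismometer 3 equations removes the quadratic terms:
-115.8 x − 123.8 y = -18971.22
30.4 x − 174.8 y = -16064.81
Solving the 2×2 system: x ≈ 55.3, y ≈ 101.5 km.
Check against Seismometer 1 (with the unrounded x, y): √((x − 6.1)²+(y + 61.7)²) = 170.47 ≈ 170.45 km. ✓

55.3 km east, 101.5 km north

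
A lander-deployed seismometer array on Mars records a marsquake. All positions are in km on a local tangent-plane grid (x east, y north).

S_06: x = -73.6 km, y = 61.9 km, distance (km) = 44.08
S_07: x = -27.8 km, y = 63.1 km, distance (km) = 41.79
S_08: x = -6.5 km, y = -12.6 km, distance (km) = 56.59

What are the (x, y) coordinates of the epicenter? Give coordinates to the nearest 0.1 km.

(-47.6, 26.3)

Circle about each station: (x + 73.6)² + (y − 61.9)² = 44.08²; (x + 27.8)² + (y − 63.1)² = 41.79²; (x + 6.5)² + (y + 12.6)² = 56.59².
Subtracting the S_06 equation from the S_07 and S_08 equations removes the quadratic terms:
91.6 x + 2.4 y = -4297.48
134.2 x − 149.0 y = -10306.94
Solving the 2×2 system: x ≈ -47.6, y ≈ 26.3 km.
Check against S_06 (with the unrounded x, y): √((x + 73.6)²+(y − 61.9)²) = 44.08 ≈ 44.08 km. ✓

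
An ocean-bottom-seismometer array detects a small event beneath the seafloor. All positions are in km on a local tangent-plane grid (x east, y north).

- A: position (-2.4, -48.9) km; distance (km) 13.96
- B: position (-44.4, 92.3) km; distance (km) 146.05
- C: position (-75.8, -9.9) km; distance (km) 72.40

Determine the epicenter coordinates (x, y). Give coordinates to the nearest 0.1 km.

(-16.2, -51.0)

Circle about each station: (x + 2.4)² + (y + 48.9)² = 13.96²; (x + 44.4)² + (y − 92.3)² = 146.05²; (x + 75.8)² + (y + 9.9)² = 72.40².
Subtracting pairs of circle equations eliminates x²+y² and gives linear equations (the radical axes):
-84.0 x + 282.4 y = -13042.04
-146.8 x + 78.0 y = -1600.20
Solving the 2×2 system: x ≈ -16.2, y ≈ -51.0 km.
Check against A (with the unrounded x, y): √((x + 2.4)²+(y + 48.9)²) = 13.96 ≈ 13.96 km. ✓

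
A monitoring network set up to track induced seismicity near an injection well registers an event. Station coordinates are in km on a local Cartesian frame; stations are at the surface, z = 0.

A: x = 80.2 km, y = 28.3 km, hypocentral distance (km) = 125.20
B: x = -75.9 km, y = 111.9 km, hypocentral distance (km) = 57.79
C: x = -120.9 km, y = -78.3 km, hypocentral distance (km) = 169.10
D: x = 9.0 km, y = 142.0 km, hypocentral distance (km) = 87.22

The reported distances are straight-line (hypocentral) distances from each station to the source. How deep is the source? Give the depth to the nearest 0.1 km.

depth ≈ 7.4 km

Each station gives a sphere (x−x_i)² + (y−y_i)² + z² = d_i² (stations at z=0).
Subtracting the A sphere from B and C: z² cancels, leaving linear equations in x and y:
-312.2 x + 167.2 y = 23384.85
-402.2 x − 213.2 y = 595.00
Solving: x ≈ -38.003, y ≈ 68.901 km (keep extra digits for the depth step; rounded: -38.0, 68.9).
Then from the A sphere: z² = 125.20² − (x − 80.2)² − (y − 28.3)² with x = -38.003, y = 68.901, so z ≈ 7.393 ≈ 7.4 km.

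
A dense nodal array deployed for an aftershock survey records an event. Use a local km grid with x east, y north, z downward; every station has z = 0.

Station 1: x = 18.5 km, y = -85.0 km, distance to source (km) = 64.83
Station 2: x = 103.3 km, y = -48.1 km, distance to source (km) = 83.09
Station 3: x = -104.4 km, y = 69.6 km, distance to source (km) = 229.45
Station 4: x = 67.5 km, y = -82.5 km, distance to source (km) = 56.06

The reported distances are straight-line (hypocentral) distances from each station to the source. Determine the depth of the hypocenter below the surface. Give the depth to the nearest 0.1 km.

depth ≈ 54.2 km

Each station gives a sphere (x−x_i)² + (y−y_i)² + z² = d_i² (stations at z=0).
Subtracting the Station 1 sphere from Station 2 and Station 3: z² cancels, leaving linear equations in x and y:
169.6 x + 73.8 y = 2716.23
-245.8 x + 309.2 y = -40268.10
Solving: x ≈ 54.004, y ≈ -87.302 km (keep extra digits for the depth step; rounded: 54.0, -87.3).
Then from the Station 1 sphere: z² = 64.83² − (x − 18.5)² − (y + 85.0)² with x = 54.004, y = -87.302, so z ≈ 54.195 ≈ 54.2 km.
Check against Station 4 (with the unrounded solution): distance 56.06 ≈ 56.06 km. ✓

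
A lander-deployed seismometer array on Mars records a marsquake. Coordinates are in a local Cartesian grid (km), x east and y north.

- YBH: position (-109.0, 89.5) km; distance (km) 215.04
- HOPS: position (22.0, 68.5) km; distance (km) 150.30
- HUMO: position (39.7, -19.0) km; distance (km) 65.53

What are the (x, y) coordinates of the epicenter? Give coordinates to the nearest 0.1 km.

Circle about each station: (x + 109.0)² + (y − 89.5)² = 215.04²; (x − 22.0)² + (y − 68.5)² = 150.30²; (x − 39.7)² + (y + 19.0)² = 65.53².
Subtracting pairs of circle equations eliminates x²+y² and gives linear equations (the radical axes):
262.0 x − 42.0 y = 8937.11
297.4 x − 217.0 y = 23993.86
Solving the 2×2 system: x ≈ 21.0, y ≈ -81.8 km.
Check against YBH (with the unrounded x, y): √((x + 109.0)²+(y − 89.5)²) = 215.04 ≈ 215.04 km. ✓

x ≈ 21.0 km, y ≈ -81.8 km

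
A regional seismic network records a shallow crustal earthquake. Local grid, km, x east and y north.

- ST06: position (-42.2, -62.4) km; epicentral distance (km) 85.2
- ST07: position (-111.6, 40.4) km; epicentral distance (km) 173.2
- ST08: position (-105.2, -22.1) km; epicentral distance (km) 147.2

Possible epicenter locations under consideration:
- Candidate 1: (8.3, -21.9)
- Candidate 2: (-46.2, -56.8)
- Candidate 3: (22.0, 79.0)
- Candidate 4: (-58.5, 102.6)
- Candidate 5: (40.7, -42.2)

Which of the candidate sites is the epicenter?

Candidate 5

For each candidate, compare |candidate − station| to the reported distance:
Candidate 1: residuals ST06 20.5, ST07 38.1, ST08 33.7 → max 38.1 km
Candidate 2: residuals ST06 78.3, ST07 56.0, ST08 78.8 → max 78.8 km
Candidate 3: residuals ST06 70.1, ST07 34.1, ST08 15.3 → max 70.1 km
Candidate 4: residuals ST06 80.6, ST07 91.4, ST08 14.0 → max 91.4 km
Candidate 5: residuals ST06 0.1, ST07 0.1, ST08 0.1 → max 0.1 km
Only Candidate 5 has all residuals ≈ 0.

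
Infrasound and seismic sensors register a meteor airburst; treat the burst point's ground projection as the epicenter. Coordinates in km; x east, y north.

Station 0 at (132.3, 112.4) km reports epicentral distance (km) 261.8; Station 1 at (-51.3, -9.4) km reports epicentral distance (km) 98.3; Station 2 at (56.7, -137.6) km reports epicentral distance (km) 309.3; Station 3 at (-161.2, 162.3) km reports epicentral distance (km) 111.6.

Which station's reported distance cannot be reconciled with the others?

Solve using three stations at a time. Using Station 0, Station 1, Station 3 (subtract circle equations pairwise → linear system) gives (x, y) ≈ (-123.6, 57.2).
Distances from that point to each station vs reported:
  Station 0: calculated 261.8 vs reported 261.8 → residual 0.0 km
  Station 1: calculated 98.3 vs reported 98.3 → residual 0.0 km
  Station 2: calculated 265.4 vs reported 309.3 → residual 43.9 km
  Station 3: calculated 111.6 vs reported 111.6 → residual 0.0 km
Station 0, Station 1, Station 3 are mutually consistent (residuals ≈ 0); Station 2 is off by 43.9 km.

Station 2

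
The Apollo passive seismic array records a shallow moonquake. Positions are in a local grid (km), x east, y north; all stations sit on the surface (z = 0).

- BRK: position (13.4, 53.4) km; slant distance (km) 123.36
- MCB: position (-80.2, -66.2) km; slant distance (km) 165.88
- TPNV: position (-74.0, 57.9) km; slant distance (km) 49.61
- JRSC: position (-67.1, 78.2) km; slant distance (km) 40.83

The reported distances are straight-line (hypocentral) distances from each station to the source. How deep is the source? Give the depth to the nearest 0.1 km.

Each station gives a sphere (x−x_i)² + (y−y_i)² + z² = d_i² (stations at z=0).
Subtracting the BRK sphere from MCB and TPNV: z² cancels, leaving linear equations in x and y:
-187.2 x − 239.2 y = -4515.12
-174.8 x + 9.0 y = 18553.83
Solving: x ≈ -101.098, y ≈ 97.996 km (keep extra digits for the depth step; rounded: -101.1, 98.0).
Then from the BRK sphere: z² = 123.36² − (x − 13.4)² − (y − 53.4)² with x = -101.098, y = 97.996, so z ≈ 10.913 ≈ 10.9 km.

z ≈ 10.9 km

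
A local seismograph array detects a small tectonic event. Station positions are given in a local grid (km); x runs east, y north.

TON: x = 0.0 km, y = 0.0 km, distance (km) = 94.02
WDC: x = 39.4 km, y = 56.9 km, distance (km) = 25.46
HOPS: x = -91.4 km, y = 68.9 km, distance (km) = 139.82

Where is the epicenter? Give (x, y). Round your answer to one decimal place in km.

47.9 km east, 80.9 km north

Circle about each station: x² + y² = 94.02²; (x − 39.4)² + (y − 56.9)² = 25.46²; (x + 91.4)² + (y − 68.9)² = 139.82².
Subtracting pairs of circle equations eliminates x²+y² and gives linear equations (the radical axes):
78.8 x + 113.8 y = 12981.52
-182.8 x + 137.8 y = 2391.30
Solving the 2×2 system: x ≈ 47.9, y ≈ 80.9 km.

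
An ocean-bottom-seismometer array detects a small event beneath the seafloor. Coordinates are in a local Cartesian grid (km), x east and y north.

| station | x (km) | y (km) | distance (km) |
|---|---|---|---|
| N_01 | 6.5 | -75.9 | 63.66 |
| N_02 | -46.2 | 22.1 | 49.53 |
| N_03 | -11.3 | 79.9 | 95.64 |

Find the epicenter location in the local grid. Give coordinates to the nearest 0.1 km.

Circle about each station: (x − 6.5)² + (y + 75.9)² = 63.66²; (x + 46.2)² + (y − 22.1)² = 49.53²; (x + 11.3)² + (y − 79.9)² = 95.64².
Subtracting pairs of circle equations eliminates x²+y² and gives linear equations (the radical axes):
-105.4 x + 196.0 y = -1580.84
-35.6 x + 311.6 y = -4385.77
Solving the 2×2 system: x ≈ -14.2, y ≈ -15.7 km.

-14.2 km east, -15.7 km north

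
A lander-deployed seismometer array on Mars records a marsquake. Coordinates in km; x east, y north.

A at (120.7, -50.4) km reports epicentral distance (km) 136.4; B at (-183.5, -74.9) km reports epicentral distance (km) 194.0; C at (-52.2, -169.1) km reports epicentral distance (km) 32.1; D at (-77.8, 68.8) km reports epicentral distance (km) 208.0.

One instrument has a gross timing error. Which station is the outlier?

Solve using three stations at a time. Using A, B, D (subtract circle equations pairwise → linear system) gives (x, y) ≈ (4.7, -122.2).
Distances from that point to each station vs reported:
  A: calculated 136.4 vs reported 136.4 → residual 0.0 km
  B: calculated 194.0 vs reported 194.0 → residual 0.0 km
  C: calculated 73.7 vs reported 32.1 → residual 41.6 km
  D: calculated 208.0 vs reported 208.0 → residual 0.0 km
A, B, D are mutually consistent (residuals ≈ 0); C is off by 41.6 km.

C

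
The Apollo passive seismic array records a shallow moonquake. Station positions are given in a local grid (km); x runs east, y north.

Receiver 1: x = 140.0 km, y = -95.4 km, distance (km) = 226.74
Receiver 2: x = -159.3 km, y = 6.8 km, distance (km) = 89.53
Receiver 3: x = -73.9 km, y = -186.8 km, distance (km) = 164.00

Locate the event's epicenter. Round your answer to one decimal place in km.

Circle about each station: (x − 140.0)² + (y + 95.4)² = 226.74²; (x + 159.3)² + (y − 6.8)² = 89.53²; (x + 73.9)² + (y + 186.8)² = 164.00².
Subtracting pairs of circle equations eliminates x²+y² and gives linear equations (the radical axes):
-598.6 x + 204.4 y = 40116.98
-427.8 x − 182.8 y = 36169.32
Solving the 2×2 system: x ≈ -74.8, y ≈ -22.8 km.

(-74.8, -22.8)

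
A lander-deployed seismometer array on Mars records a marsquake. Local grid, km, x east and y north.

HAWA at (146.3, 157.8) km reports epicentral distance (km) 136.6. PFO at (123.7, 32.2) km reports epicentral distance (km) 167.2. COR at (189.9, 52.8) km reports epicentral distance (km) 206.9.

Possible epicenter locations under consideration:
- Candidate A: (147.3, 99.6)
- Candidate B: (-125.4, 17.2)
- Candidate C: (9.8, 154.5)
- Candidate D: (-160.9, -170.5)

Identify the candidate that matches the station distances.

Candidate C

For each candidate, compare |candidate − station| to the reported distance:
Candidate A: residuals HAWA 78.4, PFO 95.8, COR 143.6 → max 143.6 km
Candidate B: residuals HAWA 169.3, PFO 82.4, COR 110.4 → max 169.3 km
Candidate C: residuals HAWA 0.1, PFO 0.1, COR 0.1 → max 0.1 km
Candidate D: residuals HAWA 313.0, PFO 182.2, COR 208.9 → max 313.0 km
Only Candidate C has all residuals ≈ 0.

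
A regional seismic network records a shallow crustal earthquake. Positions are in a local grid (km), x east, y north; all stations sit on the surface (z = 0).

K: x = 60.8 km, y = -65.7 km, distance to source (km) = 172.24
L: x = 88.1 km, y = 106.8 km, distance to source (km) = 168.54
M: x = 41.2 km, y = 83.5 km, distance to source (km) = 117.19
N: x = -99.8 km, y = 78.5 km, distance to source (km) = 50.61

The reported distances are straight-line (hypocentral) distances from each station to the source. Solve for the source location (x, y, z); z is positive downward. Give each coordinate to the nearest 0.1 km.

Each station gives a sphere (x−x_i)² + (y−y_i)² + z² = d_i² (stations at z=0).
Subtracting the K sphere from L and M: z² cancels, leaving linear equations in x and y:
54.6 x + 345.0 y = 12415.61
-39.2 x + 298.4 y = 16589.68
Solving: x ≈ -67.701, y ≈ 46.702 km (keep extra digits for the depth step; rounded: -67.7, 46.7).
Then from the K sphere: z² = 172.24² − (x − 60.8)² − (y + 65.7)² with x = -67.701, y = 46.702, so z ≈ 22.801 ≈ 22.8 km.
Check against N (with the unrounded solution): distance 50.61 ≈ 50.61 km. ✓

x ≈ -67.7 km, y ≈ 46.7 km, depth ≈ 22.8 km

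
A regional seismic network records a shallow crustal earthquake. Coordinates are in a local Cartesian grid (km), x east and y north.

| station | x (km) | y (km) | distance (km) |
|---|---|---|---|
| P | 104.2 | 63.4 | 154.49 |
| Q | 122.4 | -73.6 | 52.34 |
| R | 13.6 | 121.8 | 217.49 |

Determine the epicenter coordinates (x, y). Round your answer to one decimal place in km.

(72.0, -87.7)

Circle about each station: (x − 104.2)² + (y − 63.4)² = 154.49²; (x − 122.4)² + (y + 73.6)² = 52.34²; (x − 13.6)² + (y − 121.8)² = 217.49².
Subtracting the P equation from the Q and R equations removes the quadratic terms:
36.4 x − 274.0 y = 26649.20
-181.2 x + 116.8 y = -23291.74
Solving the 2×2 system: x ≈ 72.0, y ≈ -87.7 km.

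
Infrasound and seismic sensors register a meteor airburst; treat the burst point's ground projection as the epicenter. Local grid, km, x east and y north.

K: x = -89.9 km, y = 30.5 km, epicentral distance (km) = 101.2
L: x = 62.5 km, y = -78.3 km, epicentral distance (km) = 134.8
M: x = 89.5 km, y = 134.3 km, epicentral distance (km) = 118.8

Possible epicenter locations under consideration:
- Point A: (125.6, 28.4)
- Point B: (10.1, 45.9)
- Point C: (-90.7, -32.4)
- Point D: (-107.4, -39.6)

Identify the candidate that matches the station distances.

For each candidate, compare |candidate − station| to the reported distance:
Point A: residuals K 114.3, L 10.8, M 6.9 → max 114.3 km
Point B: residuals K 0.0, L 0.0, M 0.0 → max 0.0 km
Point C: residuals K 38.3, L 25.1, M 126.7 → max 126.7 km
Point D: residuals K 28.9, L 39.5, M 143.9 → max 143.9 km
Only Point B has all residuals ≈ 0.

Point B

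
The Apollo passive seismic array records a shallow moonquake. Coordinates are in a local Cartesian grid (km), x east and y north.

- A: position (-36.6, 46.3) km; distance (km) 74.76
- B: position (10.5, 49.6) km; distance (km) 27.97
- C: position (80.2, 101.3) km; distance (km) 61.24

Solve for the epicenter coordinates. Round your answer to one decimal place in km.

Circle about each station: (x + 36.6)² + (y − 46.3)² = 74.76²; (x − 10.5)² + (y − 49.6)² = 27.97²; (x − 80.2)² + (y − 101.3)² = 61.24².
Subtracting pairs of circle equations eliminates x²+y² and gives linear equations (the radical axes):
94.2 x + 6.6 y = 3893.90
233.6 x + 110.0 y = 15049.20
Solving the 2×2 system: x ≈ 37.3, y ≈ 57.6 km.
Check against A (with the unrounded x, y): √((x + 36.6)²+(y − 46.3)²) = 74.76 ≈ 74.76 km. ✓

(37.3, 57.6)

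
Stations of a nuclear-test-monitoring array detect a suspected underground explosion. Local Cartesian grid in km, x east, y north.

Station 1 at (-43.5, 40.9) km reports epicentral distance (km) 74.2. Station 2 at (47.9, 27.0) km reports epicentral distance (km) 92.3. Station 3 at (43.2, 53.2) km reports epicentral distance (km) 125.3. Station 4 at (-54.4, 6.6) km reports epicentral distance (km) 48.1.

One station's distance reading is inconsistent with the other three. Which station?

Solve using three stations at a time. Using Station 1, Station 2, Station 4 (subtract circle equations pairwise → linear system) gives (x, y) ≈ (-24.1, -30.7).
Distances from that point to each station vs reported:
  Station 1: calculated 74.2 vs reported 74.2 → residual 0.0 km
  Station 2: calculated 92.3 vs reported 92.3 → residual 0.0 km
  Station 3: calculated 107.5 vs reported 125.3 → residual 17.8 km
  Station 4: calculated 48.0 vs reported 48.1 → residual 0.1 km
Station 1, Station 2, Station 4 are mutually consistent (residuals ≈ 0); Station 3 is off by 17.8 km.

Station 3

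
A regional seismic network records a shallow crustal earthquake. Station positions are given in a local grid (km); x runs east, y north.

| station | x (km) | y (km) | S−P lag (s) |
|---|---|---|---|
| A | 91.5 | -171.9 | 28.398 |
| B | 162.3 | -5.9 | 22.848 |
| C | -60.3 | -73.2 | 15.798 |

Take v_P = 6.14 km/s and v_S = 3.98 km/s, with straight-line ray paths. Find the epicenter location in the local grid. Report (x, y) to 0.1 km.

x ≈ -71.1 km, y ≈ 105.2 km

Distance from S−P lag: d = Δt · v_P v_S / (v_P − v_S) = Δt · (6.14·3.98)/(6.14−3.98) ≈ 11.3135·Δt.
So d_A = 321.28, d_B = 258.49, d_C = 178.73 km.
Circle about each station: (x − 91.5)² + (y + 171.9)² = 321.28²; (x − 162.3)² + (y + 5.9)² = 258.49²; (x + 60.3)² + (y + 73.2)² = 178.73².
Subtracting the A equation from the B and C equations removes the quadratic terms:
141.6 x + 332.0 y = 24858.00
-303.6 x + 197.4 y = 42348.90
Solving the 2×2 system: x ≈ -71.1, y ≈ 105.2 km.
Check against A (with the unrounded x, y): √((x − 91.5)²+(y + 171.9)²) = 321.27 ≈ 321.28 km. ✓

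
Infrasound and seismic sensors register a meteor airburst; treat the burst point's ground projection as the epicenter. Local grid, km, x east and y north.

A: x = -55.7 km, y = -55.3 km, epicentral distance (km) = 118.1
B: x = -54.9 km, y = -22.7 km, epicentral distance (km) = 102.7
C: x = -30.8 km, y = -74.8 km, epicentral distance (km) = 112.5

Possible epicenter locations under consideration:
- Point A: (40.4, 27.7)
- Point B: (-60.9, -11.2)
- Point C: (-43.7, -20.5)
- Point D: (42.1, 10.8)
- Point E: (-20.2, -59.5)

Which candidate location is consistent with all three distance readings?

For each candidate, compare |candidate − station| to the reported distance:
Point A: residuals A 8.9, B 5.1, C 12.3 → max 12.3 km
Point B: residuals A 73.7, B 89.7, C 42.1 → max 89.7 km
Point C: residuals A 81.3, B 91.3, C 56.7 → max 91.3 km
Point D: residuals A 0.1, B 0.1, C 0.1 → max 0.1 km
Point E: residuals A 82.4, B 52.1, C 93.9 → max 93.9 km
Only Point D has all residuals ≈ 0.

Point D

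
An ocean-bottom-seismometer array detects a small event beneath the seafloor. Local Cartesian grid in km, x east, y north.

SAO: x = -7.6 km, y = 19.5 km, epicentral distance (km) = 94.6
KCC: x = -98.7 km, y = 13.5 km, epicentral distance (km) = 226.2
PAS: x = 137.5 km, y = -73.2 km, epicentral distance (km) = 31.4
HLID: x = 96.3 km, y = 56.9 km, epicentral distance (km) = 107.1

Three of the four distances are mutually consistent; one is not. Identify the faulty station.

SAO

Solve using three stations at a time. Using KCC, PAS, HLID (subtract circle equations pairwise → linear system) gives (x, y) ≈ (119.0, -47.8).
Distances from that point to each station vs reported:
  SAO: calculated 143.4 vs reported 94.6 → residual 48.8 km
  KCC: calculated 226.2 vs reported 226.2 → residual 0.0 km
  PAS: calculated 31.4 vs reported 31.4 → residual 0.0 km
  HLID: calculated 107.1 vs reported 107.1 → residual 0.0 km
KCC, PAS, HLID are mutually consistent (residuals ≈ 0); SAO is off by 48.8 km.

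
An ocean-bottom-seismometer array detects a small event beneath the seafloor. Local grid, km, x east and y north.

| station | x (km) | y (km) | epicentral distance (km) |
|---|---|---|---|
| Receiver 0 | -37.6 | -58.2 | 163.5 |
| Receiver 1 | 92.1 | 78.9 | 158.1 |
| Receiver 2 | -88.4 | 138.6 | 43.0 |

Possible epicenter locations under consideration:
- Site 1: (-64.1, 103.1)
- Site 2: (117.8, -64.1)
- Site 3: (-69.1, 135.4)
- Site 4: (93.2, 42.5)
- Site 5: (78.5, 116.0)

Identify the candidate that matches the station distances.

For each candidate, compare |candidate − station| to the reported distance:
Site 1: residuals Receiver 0 0.0, Receiver 1 0.0, Receiver 2 0.0 → max 0.0 km
Site 2: residuals Receiver 0 8.0, Receiver 1 12.8, Receiver 2 246.1 → max 246.1 km
Site 3: residuals Receiver 0 32.6, Receiver 1 12.7, Receiver 2 23.4 → max 32.6 km
Site 4: residuals Receiver 0 1.6, Receiver 1 121.7, Receiver 2 162.5 → max 162.5 km
Site 5: residuals Receiver 0 45.8, Receiver 1 118.6, Receiver 2 125.4 → max 125.4 km
Only Site 1 has all residuals ≈ 0.

Site 1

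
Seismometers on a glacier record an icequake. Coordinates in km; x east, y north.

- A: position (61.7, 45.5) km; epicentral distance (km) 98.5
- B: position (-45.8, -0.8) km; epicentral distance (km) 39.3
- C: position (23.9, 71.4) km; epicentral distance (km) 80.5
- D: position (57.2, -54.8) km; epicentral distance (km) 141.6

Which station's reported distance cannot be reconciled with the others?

Solve using three stations at a time. Using B, C, D (subtract circle equations pairwise → linear system) gives (x, y) ≈ (-49.5, 38.3).
Distances from that point to each station vs reported:
  A: calculated 111.4 vs reported 98.5 → residual 12.9 km
  B: calculated 39.3 vs reported 39.3 → residual 0.0 km
  C: calculated 80.5 vs reported 80.5 → residual 0.0 km
  D: calculated 141.6 vs reported 141.6 → residual 0.0 km
B, C, D are mutually consistent (residuals ≈ 0); A is off by 12.9 km.

A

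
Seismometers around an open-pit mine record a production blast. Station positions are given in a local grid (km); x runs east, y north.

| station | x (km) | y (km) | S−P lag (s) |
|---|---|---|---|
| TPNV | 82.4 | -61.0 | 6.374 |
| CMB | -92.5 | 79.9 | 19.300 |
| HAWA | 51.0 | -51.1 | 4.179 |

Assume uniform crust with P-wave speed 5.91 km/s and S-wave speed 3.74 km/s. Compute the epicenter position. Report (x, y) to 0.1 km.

20.6 km east, -80.9 km north

Distance from S−P lag: d = Δt · v_P v_S / (v_P − v_S) = Δt · (5.91·3.74)/(5.91−3.74) ≈ 10.1859·Δt.
So d_TPNV = 64.92, d_CMB = 196.59, d_HAWA = 42.57 km.
Circle about each station: (x − 82.4)² + (y + 61.0)² = 64.92²; (x + 92.5)² + (y − 79.9)² = 196.59²; (x − 51.0)² + (y + 51.1)² = 42.57².
Subtracting the TPNV equation from the CMB and HAWA equations removes the quadratic terms:
-349.8 x + 281.8 y = -30003.52
-62.8 x + 19.8 y = -2896.15
Solving the 2×2 system: x ≈ 20.6, y ≈ -80.9 km.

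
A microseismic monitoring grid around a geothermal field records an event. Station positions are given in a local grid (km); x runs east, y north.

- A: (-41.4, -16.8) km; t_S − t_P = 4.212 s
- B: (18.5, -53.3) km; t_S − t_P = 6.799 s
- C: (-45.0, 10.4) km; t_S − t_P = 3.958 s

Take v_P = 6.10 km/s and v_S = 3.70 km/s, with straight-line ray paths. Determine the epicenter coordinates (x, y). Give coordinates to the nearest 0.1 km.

Distance from S−P lag: d = Δt · v_P v_S / (v_P − v_S) = Δt · (6.10·3.70)/(6.10−3.70) ≈ 9.4042·Δt.
So d_A = 39.61, d_B = 63.94, d_C = 37.22 km.
Circle about each station: (x + 41.4)² + (y + 16.8)² = 39.61²; (x − 18.5)² + (y + 53.3)² = 63.94²; (x + 45.0)² + (y − 10.4)² = 37.22².
Subtracting the A equation from the B and C equations removes the quadratic terms:
119.8 x − 73.0 y = -1332.43
-7.2 x + 54.4 y = 320.58
Solving the 2×2 system: x ≈ -8.2, y ≈ 4.8 km.

-8.2 km east, 4.8 km north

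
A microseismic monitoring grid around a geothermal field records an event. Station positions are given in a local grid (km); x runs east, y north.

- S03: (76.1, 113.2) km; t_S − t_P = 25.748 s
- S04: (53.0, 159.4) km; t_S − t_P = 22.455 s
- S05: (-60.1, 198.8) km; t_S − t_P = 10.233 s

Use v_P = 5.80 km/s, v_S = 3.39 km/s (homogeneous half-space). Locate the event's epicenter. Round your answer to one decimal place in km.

Distance from S−P lag: d = Δt · v_P v_S / (v_P − v_S) = Δt · (5.80·3.39)/(5.80−3.39) ≈ 8.1585·Δt.
So d_S03 = 210.07, d_S04 = 183.20, d_S05 = 83.49 km.
Circle about each station: (x − 76.1)² + (y − 113.2)² = 210.07²; (x − 53.0)² + (y − 159.4)² = 183.20²; (x + 60.1)² + (y − 198.8)² = 83.49².
Subtracting pairs of circle equations eliminates x²+y² and gives linear equations (the radical axes):
-46.2 x + 92.4 y = 20179.07
-272.4 x + 171.2 y = 61686.82
Solving the 2×2 system: x ≈ -130.1, y ≈ 153.3 km.

-130.1 km east, 153.3 km north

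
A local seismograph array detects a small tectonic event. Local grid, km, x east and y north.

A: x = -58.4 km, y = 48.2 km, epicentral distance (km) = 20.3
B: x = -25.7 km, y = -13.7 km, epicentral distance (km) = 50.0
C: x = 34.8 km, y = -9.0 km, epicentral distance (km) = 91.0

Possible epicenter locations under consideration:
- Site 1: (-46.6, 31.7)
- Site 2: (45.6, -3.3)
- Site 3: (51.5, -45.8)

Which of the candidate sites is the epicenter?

For each candidate, compare |candidate − station| to the reported distance:
Site 1: residuals A 0.0, B 0.0, C 0.0 → max 0.0 km
Site 2: residuals A 95.8, B 22.1, C 78.8 → max 95.8 km
Site 3: residuals A 124.3, B 33.6, C 50.6 → max 124.3 km
Only Site 1 has all residuals ≈ 0.

Site 1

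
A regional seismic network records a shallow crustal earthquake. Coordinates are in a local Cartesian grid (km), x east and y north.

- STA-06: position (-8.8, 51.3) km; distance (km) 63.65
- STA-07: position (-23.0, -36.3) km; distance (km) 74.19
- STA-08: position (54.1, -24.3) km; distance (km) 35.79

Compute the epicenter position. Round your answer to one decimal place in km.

Circle about each station: (x + 8.8)² + (y − 51.3)² = 63.65²; (x + 23.0)² + (y + 36.3)² = 74.19²; (x − 54.1)² + (y + 24.3)² = 35.79².
Subtracting the STA-06 equation from the STA-07 and STA-08 equations removes the quadratic terms:
-28.4 x − 175.2 y = -2315.27
125.8 x − 151.2 y = 3578.57
Solving the 2×2 system: x ≈ 37.1, y ≈ 7.2 km.

37.1 km east, 7.2 km north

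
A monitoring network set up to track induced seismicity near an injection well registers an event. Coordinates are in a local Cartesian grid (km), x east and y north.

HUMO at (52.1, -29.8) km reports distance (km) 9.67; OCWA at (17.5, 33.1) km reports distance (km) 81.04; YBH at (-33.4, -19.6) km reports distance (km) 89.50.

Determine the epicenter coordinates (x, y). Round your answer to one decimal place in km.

53.9 km east, -39.3 km north

Circle about each station: (x − 52.1)² + (y + 29.8)² = 9.67²; (x − 17.5)² + (y − 33.1)² = 81.04²; (x + 33.4)² + (y + 19.6)² = 89.50².
Subtracting the HUMO equation from the OCWA and YBH equations removes the quadratic terms:
-69.2 x + 125.8 y = -8674.56
-171.0 x + 20.4 y = -10019.47
Solving the 2×2 system: x ≈ 53.9, y ≈ -39.3 km.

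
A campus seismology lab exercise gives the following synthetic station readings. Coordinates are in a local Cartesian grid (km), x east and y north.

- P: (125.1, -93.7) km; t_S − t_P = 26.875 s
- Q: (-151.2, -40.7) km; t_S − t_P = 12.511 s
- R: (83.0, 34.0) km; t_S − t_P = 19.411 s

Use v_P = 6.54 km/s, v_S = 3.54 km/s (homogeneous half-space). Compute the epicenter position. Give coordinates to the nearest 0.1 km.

Distance from S−P lag: d = Δt · v_P v_S / (v_P − v_S) = Δt · (6.54·3.54)/(6.54−3.54) ≈ 7.7172·Δt.
So d_P = 207.40, d_Q = 96.55, d_R = 149.80 km.
Circle about each station: (x − 125.1)² + (y + 93.7)² = 207.40²; (x + 151.2)² + (y + 40.7)² = 96.55²; (x − 83.0)² + (y − 34.0)² = 149.80².
Subtracting pairs of circle equations eliminates x²+y² and gives linear equations (the radical axes):
-552.6 x + 106.0 y = 33781.09
-84.2 x + 255.4 y = 4190.02
Solving the 2×2 system: x ≈ -61.9, y ≈ -4.0 km.

x ≈ -61.9 km, y ≈ -4.0 km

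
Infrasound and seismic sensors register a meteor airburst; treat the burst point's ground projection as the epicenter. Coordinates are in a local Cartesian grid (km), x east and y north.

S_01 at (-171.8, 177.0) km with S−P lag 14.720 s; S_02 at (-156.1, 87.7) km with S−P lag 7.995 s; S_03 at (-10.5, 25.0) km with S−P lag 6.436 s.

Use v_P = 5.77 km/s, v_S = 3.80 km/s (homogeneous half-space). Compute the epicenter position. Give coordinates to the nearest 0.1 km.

-80.3 km east, 41.1 km north

Distance from S−P lag: d = Δt · v_P v_S / (v_P − v_S) = Δt · (5.77·3.80)/(5.77−3.80) ≈ 11.1299·Δt.
So d_S_01 = 163.83, d_S_02 = 88.98, d_S_03 = 71.63 km.
Circle about each station: (x + 171.8)² + (y − 177.0)² = 163.83²; (x + 156.1)² + (y − 87.7)² = 88.98²; (x + 10.5)² + (y − 25.0)² = 71.63².
Subtracting the S_01 equation from the S_02 and S_03 equations removes the quadratic terms:
31.4 x − 178.6 y = -9862.91
322.6 x − 304.0 y = -38399.58
Solving the 2×2 system: x ≈ -80.3, y ≈ 41.1 km.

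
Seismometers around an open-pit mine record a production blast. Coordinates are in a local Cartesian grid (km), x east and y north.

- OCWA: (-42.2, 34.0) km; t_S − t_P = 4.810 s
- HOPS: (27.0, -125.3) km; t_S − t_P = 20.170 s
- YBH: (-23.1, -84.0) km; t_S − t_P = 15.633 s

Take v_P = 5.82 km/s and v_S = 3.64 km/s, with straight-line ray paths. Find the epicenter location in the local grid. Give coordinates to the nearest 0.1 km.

-9.4 km east, 67.3 km north

Distance from S−P lag: d = Δt · v_P v_S / (v_P − v_S) = Δt · (5.82·3.64)/(5.82−3.64) ≈ 9.7178·Δt.
So d_OCWA = 46.74, d_HOPS = 196.01, d_YBH = 151.92 km.
Circle about each station: (x + 42.2)² + (y − 34.0)² = 46.74²; (x − 27.0)² + (y + 125.3)² = 196.01²; (x + 23.1)² + (y + 84.0)² = 151.92².
Subtracting the OCWA equation from the HOPS and YBH equations removes the quadratic terms:
138.4 x − 318.6 y = -22743.04
38.2 x − 236.0 y = -16242.29
Solving the 2×2 system: x ≈ -9.4, y ≈ 67.3 km.
Check against OCWA (with the unrounded x, y): √((x + 42.2)²+(y − 34.0)²) = 46.74 ≈ 46.74 km. ✓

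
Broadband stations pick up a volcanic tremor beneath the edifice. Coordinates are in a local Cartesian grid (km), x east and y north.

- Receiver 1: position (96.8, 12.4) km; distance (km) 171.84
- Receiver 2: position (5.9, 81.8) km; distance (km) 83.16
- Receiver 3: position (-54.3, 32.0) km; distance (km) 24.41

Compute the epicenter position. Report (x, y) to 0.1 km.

Circle about each station: (x − 96.8)² + (y − 12.4)² = 171.84²; (x − 5.9)² + (y − 81.8)² = 83.16²; (x + 54.3)² + (y − 32.0)² = 24.41².
Subtracting the Receiver 1 equation from the Receiver 2 and Receiver 3 equations removes the quadratic terms:
-181.8 x + 138.8 y = 19815.45
-302.2 x + 39.2 y = 23381.63
Solving the 2×2 system: x ≈ -70.9, y ≈ 49.9 km.

x ≈ -70.9 km, y ≈ 49.9 km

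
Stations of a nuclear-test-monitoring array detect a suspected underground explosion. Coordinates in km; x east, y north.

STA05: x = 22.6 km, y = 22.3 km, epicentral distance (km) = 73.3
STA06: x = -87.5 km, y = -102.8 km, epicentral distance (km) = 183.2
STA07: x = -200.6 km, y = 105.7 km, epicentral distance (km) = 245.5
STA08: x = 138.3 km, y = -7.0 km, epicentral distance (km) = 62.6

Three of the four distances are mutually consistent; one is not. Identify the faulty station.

Solve using three stations at a time. Using STA05, STA06, STA08 (subtract circle equations pairwise → linear system) gives (x, y) ≈ (78.4, -25.2).
Distances from that point to each station vs reported:
  STA05: calculated 73.3 vs reported 73.3 → residual 0.0 km
  STA06: calculated 183.2 vs reported 183.2 → residual 0.0 km
  STA07: calculated 308.2 vs reported 245.5 → residual 62.7 km
  STA08: calculated 62.6 vs reported 62.6 → residual 0.0 km
STA05, STA06, STA08 are mutually consistent (residuals ≈ 0); STA07 is off by 62.7 km.

STA07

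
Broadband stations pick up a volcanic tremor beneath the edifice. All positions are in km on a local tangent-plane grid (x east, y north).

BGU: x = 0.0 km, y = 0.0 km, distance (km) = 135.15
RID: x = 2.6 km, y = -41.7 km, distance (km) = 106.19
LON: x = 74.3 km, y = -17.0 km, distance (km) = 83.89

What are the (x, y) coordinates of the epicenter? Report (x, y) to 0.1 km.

Circle about each station: x² + y² = 135.15²; (x − 2.6)² + (y + 41.7)² = 106.19²; (x − 74.3)² + (y + 17.0)² = 83.89².
Subtracting the BGU equation from the RID and LON equations removes the quadratic terms:
5.2 x − 83.4 y = 8734.86
148.6 x − 34.0 y = 17037.48
Solving the 2×2 system: x ≈ 92.0, y ≈ -99.0 km.

(92.0, -99.0)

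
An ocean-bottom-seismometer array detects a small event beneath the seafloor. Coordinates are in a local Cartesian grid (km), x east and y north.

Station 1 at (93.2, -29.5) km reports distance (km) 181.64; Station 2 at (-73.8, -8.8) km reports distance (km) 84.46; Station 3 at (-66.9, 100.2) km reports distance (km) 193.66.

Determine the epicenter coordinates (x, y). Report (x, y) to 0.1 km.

x ≈ -76.9 km, y ≈ -93.2 km

Circle about each station: (x − 93.2)² + (y + 29.5)² = 181.64²; (x + 73.8)² + (y + 8.8)² = 84.46²; (x + 66.9)² + (y − 100.2)² = 193.66².
Subtracting the Station 1 equation from the Station 2 and Station 3 equations removes the quadratic terms:
-334.0 x + 41.4 y = 21826.99
-320.2 x + 259.4 y = 448.05
Solving the 2×2 system: x ≈ -76.9, y ≈ -93.2 km.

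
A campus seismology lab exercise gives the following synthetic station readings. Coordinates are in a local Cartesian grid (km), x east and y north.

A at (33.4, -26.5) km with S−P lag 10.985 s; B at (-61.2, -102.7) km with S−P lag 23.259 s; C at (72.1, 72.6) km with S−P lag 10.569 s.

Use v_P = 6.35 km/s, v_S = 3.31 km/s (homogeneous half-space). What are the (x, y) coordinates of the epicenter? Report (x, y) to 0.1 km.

Distance from S−P lag: d = Δt · v_P v_S / (v_P − v_S) = Δt · (6.35·3.31)/(6.35−3.31) ≈ 6.9140·Δt.
So d_A = 75.95, d_B = 160.81, d_C = 73.07 km.
Circle about each station: (x − 33.4)² + (y + 26.5)² = 75.95²; (x + 61.2)² + (y + 102.7)² = 160.81²; (x − 72.1)² + (y − 72.6)² = 73.07².
Subtracting the A equation from the B and C equations removes the quadratic terms:
-189.2 x − 152.4 y = -7616.53
77.4 x + 198.2 y = 9080.54
Solving the 2×2 system: x ≈ 4.9, y ≈ 43.9 km.

4.9 km east, 43.9 km north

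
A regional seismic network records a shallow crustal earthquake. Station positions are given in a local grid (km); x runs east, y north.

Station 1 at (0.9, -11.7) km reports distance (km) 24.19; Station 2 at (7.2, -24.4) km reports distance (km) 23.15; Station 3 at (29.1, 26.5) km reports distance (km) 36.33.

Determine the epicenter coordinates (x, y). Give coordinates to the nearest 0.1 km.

x ≈ 25.0 km, y ≈ -9.6 km

Circle about each station: (x − 0.9)² + (y + 11.7)² = 24.19²; (x − 7.2)² + (y + 24.4)² = 23.15²; (x − 29.1)² + (y − 26.5)² = 36.33².
Subtracting the Station 1 equation from the Station 2 and Station 3 equations removes the quadratic terms:
12.6 x − 25.4 y = 558.73
56.4 x + 76.4 y = 676.65
Solving the 2×2 system: x ≈ 25.0, y ≈ -9.6 km.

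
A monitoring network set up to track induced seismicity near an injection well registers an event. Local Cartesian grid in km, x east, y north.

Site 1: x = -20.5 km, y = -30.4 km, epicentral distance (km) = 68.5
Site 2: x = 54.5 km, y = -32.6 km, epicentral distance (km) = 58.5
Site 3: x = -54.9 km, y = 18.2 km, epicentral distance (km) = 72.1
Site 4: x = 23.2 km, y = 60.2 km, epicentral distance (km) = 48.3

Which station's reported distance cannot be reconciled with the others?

Solve using three stations at a time. Using Site 2, Site 3, Site 4 (subtract circle equations pairwise → linear system) gives (x, y) ≈ (17.0, 12.3).
Distances from that point to each station vs reported:
  Site 1: calculated 56.8 vs reported 68.5 → residual 11.7 km
  Site 2: calculated 58.5 vs reported 58.5 → residual 0.0 km
  Site 3: calculated 72.1 vs reported 72.1 → residual 0.0 km
  Site 4: calculated 48.3 vs reported 48.3 → residual 0.0 km
Site 2, Site 3, Site 4 are mutually consistent (residuals ≈ 0); Site 1 is off by 11.7 km.

Site 1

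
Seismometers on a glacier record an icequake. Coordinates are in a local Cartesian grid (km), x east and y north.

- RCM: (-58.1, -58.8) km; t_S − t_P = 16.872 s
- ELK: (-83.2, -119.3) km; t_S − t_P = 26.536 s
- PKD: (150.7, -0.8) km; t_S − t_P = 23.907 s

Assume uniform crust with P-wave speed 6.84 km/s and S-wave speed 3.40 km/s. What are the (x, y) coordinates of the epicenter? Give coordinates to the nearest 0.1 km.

Distance from S−P lag: d = Δt · v_P v_S / (v_P − v_S) = Δt · (6.84·3.40)/(6.84−3.40) ≈ 6.7605·Δt.
So d_RCM = 114.06, d_ELK = 179.40, d_PKD = 161.62 km.
Circle about each station: (x + 58.1)² + (y + 58.8)² = 114.06²; (x + 83.2)² + (y + 119.3)² = 179.40²; (x − 150.7)² + (y + 0.8)² = 161.62².
Subtracting pairs of circle equations eliminates x²+y² and gives linear equations (the radical axes):
-50.2 x − 121.0 y = -4853.00
417.6 x + 116.0 y = 2766.74
Solving the 2×2 system: x ≈ -5.1, y ≈ 42.2 km.

x ≈ -5.1 km, y ≈ 42.2 km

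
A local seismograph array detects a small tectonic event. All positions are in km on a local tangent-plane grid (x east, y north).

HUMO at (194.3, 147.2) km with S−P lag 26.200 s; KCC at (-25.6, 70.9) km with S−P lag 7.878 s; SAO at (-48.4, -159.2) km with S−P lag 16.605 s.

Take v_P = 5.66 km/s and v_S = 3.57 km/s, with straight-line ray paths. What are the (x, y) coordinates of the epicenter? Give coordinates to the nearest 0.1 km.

x ≈ -9.3 km, y ≈ -3.5 km

Distance from S−P lag: d = Δt · v_P v_S / (v_P − v_S) = Δt · (5.66·3.57)/(5.66−3.57) ≈ 9.6680·Δt.
So d_HUMO = 253.30, d_KCC = 76.16, d_SAO = 160.54 km.
Circle about each station: (x − 194.3)² + (y − 147.2)² = 253.30²; (x + 25.6)² + (y − 70.9)² = 76.16²; (x + 48.4)² + (y + 159.2)² = 160.54².
Subtracting pairs of circle equations eliminates x²+y² and gives linear equations (the radical axes):
-439.8 x − 152.6 y = 4622.38
-485.4 x − 612.8 y = 6654.67
Solving the 2×2 system: x ≈ -9.3, y ≈ -3.5 km.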